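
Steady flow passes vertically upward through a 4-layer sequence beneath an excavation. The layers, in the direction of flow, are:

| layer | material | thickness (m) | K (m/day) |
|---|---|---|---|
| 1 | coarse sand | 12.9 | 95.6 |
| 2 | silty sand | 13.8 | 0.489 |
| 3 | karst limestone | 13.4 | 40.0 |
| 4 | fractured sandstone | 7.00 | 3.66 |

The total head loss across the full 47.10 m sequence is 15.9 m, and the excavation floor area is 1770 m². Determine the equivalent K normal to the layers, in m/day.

Flow is perpendicular to layering, so the layers act in series and the equivalent K is the thickness-weighted harmonic mean.
Total thickness L = 12.9 + 13.8 + 13.4 + 7.00 = 47.10 m.
Σ(b_i/K_i) = 12.9/95.6 + 13.8/0.489 + 13.4/40.0 + 7.00/3.66 = 30.60 d.
K_eq = L / Σ(b_i/K_i) = 47.10 / 30.60 = 1.539 m/day.

1.54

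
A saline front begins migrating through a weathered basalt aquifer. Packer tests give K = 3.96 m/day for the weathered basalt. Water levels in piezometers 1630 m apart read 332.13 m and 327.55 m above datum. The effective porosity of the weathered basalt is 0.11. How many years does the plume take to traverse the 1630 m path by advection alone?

Hydraulic gradient i = (332.13 − 327.55) / 1630 = 4.58 / 1630 = 0.002810.
Darcy flux q = K · i = 3.960 × 0.002810 = 0.01113 m/day.
Seepage velocity v = q / n_e = 0.01113 / 0.11 = 0.1012 m/day.
Travel time t = L / v = 1630 / 0.1012 = 16114 days = 44.12 years.

44.1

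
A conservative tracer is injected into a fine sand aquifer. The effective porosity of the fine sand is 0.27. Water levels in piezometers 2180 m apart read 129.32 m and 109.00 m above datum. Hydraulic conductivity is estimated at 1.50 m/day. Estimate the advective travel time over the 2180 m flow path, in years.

115

Hydraulic gradient i = (129.32 − 109.00) / 2180 = 20.32 / 2180 = 0.009321.
Darcy flux q = K · i = 1.500 × 0.009321 = 0.01398 m/day.
Seepage velocity v = q / n_e = 0.01398 / 0.27 = 0.05178 m/day.
Travel time t = L / v = 2180 / 0.05178 = 42098 days = 115.3 years.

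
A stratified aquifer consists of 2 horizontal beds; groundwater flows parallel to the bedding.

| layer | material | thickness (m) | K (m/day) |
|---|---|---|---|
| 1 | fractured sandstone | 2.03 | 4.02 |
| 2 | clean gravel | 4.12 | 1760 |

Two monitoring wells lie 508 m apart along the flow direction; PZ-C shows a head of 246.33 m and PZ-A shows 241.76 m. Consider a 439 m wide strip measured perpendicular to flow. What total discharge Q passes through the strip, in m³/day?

Flow is parallel to layering, so each bed carries its own Darcy discharge and the transmissivities add.
Σ(K_i·b_i) = 4.02×2.03 + 1760×4.12 = 7259 m²/day.
Hydraulic gradient i = (246.33 − 241.76) / 508 = 4.57 / 508 = 0.008996.
Q = Σ(K_i·b_i) · W · i = 7259 × 439 × 0.008996 = 28669 m³/day.

28700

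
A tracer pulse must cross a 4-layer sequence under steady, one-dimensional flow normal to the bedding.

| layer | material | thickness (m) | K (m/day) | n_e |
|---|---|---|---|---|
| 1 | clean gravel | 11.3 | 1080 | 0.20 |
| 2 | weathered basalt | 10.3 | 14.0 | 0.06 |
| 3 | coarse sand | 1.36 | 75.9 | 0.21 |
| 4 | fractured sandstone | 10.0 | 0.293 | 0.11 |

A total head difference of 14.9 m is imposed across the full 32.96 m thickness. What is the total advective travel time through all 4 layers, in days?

With flow normal to the layers, continuity requires the same specific discharge q through every layer.
Σ(b_i/K_i) = 11.3/1080 + 10.3/14.0 + 1.36/75.9 + 10.0/0.293 = 34.89 d.
q = Δh / Σ(b_i/K_i) = 14.9 / 34.89 = 0.4270 m/day.
In each layer the seepage velocity is v_i = q/n_i, so the layer transit time is t_i = b_i·n_i / q:
  layer 1 (clean gravel): t_1 = 11.3 × 0.20 / 0.4270 = 5.293 d
  layer 2 (weathered basalt): t_2 = 10.3 × 0.06 / 0.4270 = 1.447 d
  layer 3 (coarse sand): t_3 = 1.36 × 0.21 / 0.4270 = 0.6688 d
  layer 4 (fractured sandstone): t_4 = 10.0 × 0.11 / 0.4270 = 2.576 d
Total t = Σ t_i = 9.985 days.

9.98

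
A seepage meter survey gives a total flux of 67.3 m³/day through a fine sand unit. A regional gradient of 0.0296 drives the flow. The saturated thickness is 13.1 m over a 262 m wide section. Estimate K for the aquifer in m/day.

Cross-sectional area A = 262 × 13.1 = 3432 m².
Hydraulic gradient i = 0.0296.
From Q = K·A·i, K = Q / (A·i) = 67.3 / (3432 × 0.02960) = 0.6624 m/day.

0.662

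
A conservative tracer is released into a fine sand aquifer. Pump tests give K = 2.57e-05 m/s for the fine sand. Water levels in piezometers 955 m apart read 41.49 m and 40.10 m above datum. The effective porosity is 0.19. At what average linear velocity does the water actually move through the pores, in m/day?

Convert K: 2.57e-05 m/s × 86400 = 2.220 m/day.
Hydraulic gradient i = (41.49 − 40.10) / 955 = 1.39 / 955 = 0.001455.
Darcy flux q = K · i = 2.220 × 0.001455 = 0.003232 m/day.
Seepage velocity v = q / n_e = 0.003232 / 0.19 = 0.01701 m/day.

0.0170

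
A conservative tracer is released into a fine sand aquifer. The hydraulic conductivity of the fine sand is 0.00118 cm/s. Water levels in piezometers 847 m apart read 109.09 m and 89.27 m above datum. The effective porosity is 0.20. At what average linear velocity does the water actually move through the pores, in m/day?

Convert K: 0.00118 cm/s × 864 = 1.020 m/day.
Hydraulic gradient i = (109.09 − 89.27) / 847 = 19.82 / 847 = 0.02340.
Darcy flux q = K · i = 1.020 × 0.02340 = 0.02386 m/day.
Seepage velocity v = q / n_e = 0.02386 / 0.20 = 0.1193 m/day.

0.119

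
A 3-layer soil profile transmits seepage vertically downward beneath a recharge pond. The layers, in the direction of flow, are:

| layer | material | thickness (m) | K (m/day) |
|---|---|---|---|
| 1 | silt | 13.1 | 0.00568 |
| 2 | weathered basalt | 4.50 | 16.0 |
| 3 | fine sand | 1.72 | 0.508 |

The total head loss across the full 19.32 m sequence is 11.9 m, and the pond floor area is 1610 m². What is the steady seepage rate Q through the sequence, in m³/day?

8.29

Flow is perpendicular to layering, so the layers act in series and the equivalent K is the thickness-weighted harmonic mean.
Total thickness L = 13.1 + 4.50 + 1.72 = 19.32 m.
Σ(b_i/K_i) = 13.1/0.00568 + 4.50/16.0 + 1.72/0.508 = 2310 d.
K_eq = L / Σ(b_i/K_i) = 19.32 / 2310 = 0.008364 m/day.
Q = K_eq · A · (Δh/L) = 0.008364 × 1610 × (11.9/19.32) = 8.294 m³/day.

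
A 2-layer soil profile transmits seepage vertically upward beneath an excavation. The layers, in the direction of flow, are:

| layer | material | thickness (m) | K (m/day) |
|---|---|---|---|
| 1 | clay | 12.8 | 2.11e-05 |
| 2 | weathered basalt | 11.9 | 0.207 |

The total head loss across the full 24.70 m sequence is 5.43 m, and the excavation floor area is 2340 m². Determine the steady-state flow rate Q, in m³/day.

0.0209

Flow is perpendicular to layering, so the layers act in series and the equivalent K is the thickness-weighted harmonic mean.
Total thickness L = 12.8 + 11.9 = 24.70 m.
Σ(b_i/K_i) = 12.8/2.11e-05 + 11.9/0.207 = 6.067e+05 d.
K_eq = L / Σ(b_i/K_i) = 24.70 / 6.067e+05 = 4.071e-05 m/day.
Q = K_eq · A · (Δh/L) = 4.071e-05 × 2340 × (5.43/24.70) = 0.02094 m³/day.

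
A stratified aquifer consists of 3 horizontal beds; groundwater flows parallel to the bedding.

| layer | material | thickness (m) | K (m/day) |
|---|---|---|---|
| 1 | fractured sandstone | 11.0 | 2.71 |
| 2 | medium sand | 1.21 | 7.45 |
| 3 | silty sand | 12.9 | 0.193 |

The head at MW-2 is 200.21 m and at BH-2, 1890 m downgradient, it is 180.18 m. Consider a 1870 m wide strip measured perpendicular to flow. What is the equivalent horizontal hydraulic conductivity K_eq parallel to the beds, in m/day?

1.65

Flow is parallel to layering, so each bed carries its own Darcy discharge and the transmissivities add.
Σ(K_i·b_i) = 2.71×11.0 + 7.45×1.21 + 0.193×12.9 = 41.31 m²/day.
Total thickness b = 25.11 m, so K_eq = Σ(K_i·b_i)/b = 1.645 m/day.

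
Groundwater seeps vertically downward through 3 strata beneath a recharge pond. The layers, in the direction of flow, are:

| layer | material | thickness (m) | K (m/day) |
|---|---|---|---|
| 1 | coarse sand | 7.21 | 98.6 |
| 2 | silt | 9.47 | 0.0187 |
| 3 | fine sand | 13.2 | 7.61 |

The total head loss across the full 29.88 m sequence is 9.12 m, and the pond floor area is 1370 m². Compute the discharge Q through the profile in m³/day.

24.6

Flow is perpendicular to layering, so the layers act in series and the equivalent K is the thickness-weighted harmonic mean.
Total thickness L = 7.21 + 9.47 + 13.2 = 29.88 m.
Σ(b_i/K_i) = 7.21/98.6 + 9.47/0.0187 + 13.2/7.61 = 508.2 d.
K_eq = L / Σ(b_i/K_i) = 29.88 / 508.2 = 0.05879 m/day.
Q = K_eq · A · (Δh/L) = 0.05879 × 1370 × (9.12/29.88) = 24.58 m³/day.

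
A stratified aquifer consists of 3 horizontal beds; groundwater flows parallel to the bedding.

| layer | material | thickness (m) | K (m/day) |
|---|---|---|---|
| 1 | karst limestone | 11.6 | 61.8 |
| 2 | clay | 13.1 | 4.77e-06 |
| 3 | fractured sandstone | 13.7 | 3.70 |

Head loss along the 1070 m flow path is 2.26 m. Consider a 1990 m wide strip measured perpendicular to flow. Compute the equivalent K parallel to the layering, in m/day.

20.0

Flow is parallel to layering, so each bed carries its own Darcy discharge and the transmissivities add.
Σ(K_i·b_i) = 61.8×11.6 + 4.77e-06×13.1 + 3.70×13.7 = 767.6 m²/day.
Total thickness b = 38.40 m, so K_eq = Σ(K_i·b_i)/b = 19.99 m/day.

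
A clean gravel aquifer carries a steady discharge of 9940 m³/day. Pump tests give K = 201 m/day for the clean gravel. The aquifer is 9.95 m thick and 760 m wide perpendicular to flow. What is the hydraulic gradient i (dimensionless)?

0.00654

Cross-sectional area A = 760 × 9.95 = 7562 m².
From Q = K·A·i, i = Q / (K·A) = 9940 / (201.0 × 7562) = 0.006540.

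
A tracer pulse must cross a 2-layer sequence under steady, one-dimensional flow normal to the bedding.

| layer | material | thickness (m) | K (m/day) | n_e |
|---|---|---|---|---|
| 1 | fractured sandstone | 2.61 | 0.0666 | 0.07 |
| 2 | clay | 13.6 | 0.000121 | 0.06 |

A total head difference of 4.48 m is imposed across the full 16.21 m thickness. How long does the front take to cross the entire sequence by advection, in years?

68.6

With flow normal to the layers, continuity requires the same specific discharge q through every layer.
Σ(b_i/K_i) = 2.61/0.0666 + 13.6/0.000121 = 1.124e+05 d.
q = Δh / Σ(b_i/K_i) = 4.48 / 1.124e+05 = 3.984e-05 m/day.
In each layer the seepage velocity is v_i = q/n_i, so the layer transit time is t_i = b_i·n_i / q:
  layer 1 (fractured sandstone): t_1 = 2.61 × 0.07 / 3.984e-05 = 4585 d
  layer 2 (clay): t_2 = 13.6 × 0.06 / 3.984e-05 = 20479 d
Total t = Σ t_i = 25065 days = 68.62 years.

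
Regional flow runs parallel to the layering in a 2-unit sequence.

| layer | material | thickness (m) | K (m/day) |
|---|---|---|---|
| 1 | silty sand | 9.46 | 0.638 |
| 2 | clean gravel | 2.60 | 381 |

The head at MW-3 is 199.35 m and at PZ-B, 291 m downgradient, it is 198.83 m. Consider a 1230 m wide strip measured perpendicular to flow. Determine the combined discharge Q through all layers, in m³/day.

Flow is parallel to layering, so each bed carries its own Darcy discharge and the transmissivities add.
Σ(K_i·b_i) = 0.638×9.46 + 381×2.60 = 996.6 m²/day.
Hydraulic gradient i = (199.35 − 198.83) / 291 = 0.52 / 291 = 0.001787.
Q = Σ(K_i·b_i) · W · i = 996.6 × 1230 × 0.001787 = 2191 m³/day.

2190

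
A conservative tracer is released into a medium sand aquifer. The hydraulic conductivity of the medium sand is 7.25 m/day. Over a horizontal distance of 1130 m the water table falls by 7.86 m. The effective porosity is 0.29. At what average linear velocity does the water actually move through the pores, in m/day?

0.174

Hydraulic gradient i = Δh / L = 7.86 / 1130 = 0.006956.
Darcy flux q = K · i = 7.250 × 0.006956 = 0.05043 m/day.
Seepage velocity v = q / n_e = 0.05043 / 0.29 = 0.1739 m/day.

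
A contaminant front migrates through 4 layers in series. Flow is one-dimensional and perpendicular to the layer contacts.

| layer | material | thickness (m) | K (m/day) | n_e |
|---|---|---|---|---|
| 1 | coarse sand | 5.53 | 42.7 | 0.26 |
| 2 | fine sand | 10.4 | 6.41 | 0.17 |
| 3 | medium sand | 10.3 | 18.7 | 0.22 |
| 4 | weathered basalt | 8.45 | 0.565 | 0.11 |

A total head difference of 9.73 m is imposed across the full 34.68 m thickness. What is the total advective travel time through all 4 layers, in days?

11.4

With flow normal to the layers, continuity requires the same specific discharge q through every layer.
Σ(b_i/K_i) = 5.53/42.7 + 10.4/6.41 + 10.3/18.7 + 8.45/0.565 = 17.26 d.
q = Δh / Σ(b_i/K_i) = 9.73 / 17.26 = 0.5638 m/day.
In each layer the seepage velocity is v_i = q/n_i, so the layer transit time is t_i = b_i·n_i / q:
  layer 1 (coarse sand): t_1 = 5.53 × 0.26 / 0.5638 = 2.550 d
  layer 2 (fine sand): t_2 = 10.4 × 0.17 / 0.5638 = 3.136 d
  layer 3 (medium sand): t_3 = 10.3 × 0.22 / 0.5638 = 4.019 d
  layer 4 (weathered basalt): t_4 = 8.45 × 0.11 / 0.5638 = 1.649 d
Total t = Σ t_i = 11.35 days.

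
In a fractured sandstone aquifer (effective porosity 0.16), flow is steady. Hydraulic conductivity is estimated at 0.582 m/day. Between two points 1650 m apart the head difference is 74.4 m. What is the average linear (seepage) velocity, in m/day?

Hydraulic gradient i = Δh / L = 74.4 / 1650 = 0.04509.
Darcy flux q = K · i = 0.5820 × 0.04509 = 0.02624 m/day.
Seepage velocity v = q / n_e = 0.02624 / 0.16 = 0.1640 m/day.

0.164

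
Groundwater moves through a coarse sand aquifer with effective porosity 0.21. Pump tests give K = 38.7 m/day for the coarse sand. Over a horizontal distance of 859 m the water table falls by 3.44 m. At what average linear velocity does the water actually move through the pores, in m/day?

0.738

Hydraulic gradient i = Δh / L = 3.44 / 859 = 0.004005.
Darcy flux q = K · i = 38.70 × 0.004005 = 0.1550 m/day.
Seepage velocity v = q / n_e = 0.1550 / 0.21 = 0.7380 m/day.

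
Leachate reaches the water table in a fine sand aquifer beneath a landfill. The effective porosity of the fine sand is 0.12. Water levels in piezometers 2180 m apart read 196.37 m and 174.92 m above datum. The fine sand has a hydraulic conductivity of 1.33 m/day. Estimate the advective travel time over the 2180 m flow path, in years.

Hydraulic gradient i = (196.37 − 174.92) / 2180 = 21.45 / 2180 = 0.009839.
Darcy flux q = K · i = 1.330 × 0.009839 = 0.01309 m/day.
Seepage velocity v = q / n_e = 0.01309 / 0.12 = 0.1091 m/day.
Travel time t = L / v = 2180 / 0.1091 = 19990 days = 54.73 years.

54.7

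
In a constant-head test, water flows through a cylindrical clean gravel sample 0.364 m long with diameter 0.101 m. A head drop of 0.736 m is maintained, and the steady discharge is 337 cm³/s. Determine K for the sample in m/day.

Cross-sectional area A = π·(d/2)² = π × (0.101/2)² = 0.008012 m².
Convert discharge: 337 cm³/s = 0.0003370 m³/s.
Darcy's law rearranged: K = Q·L / (A·Δh) = 0.0003370 × 0.364 / (0.008012 × 0.736) = 0.02080 m/s = 1797 m/day.

1800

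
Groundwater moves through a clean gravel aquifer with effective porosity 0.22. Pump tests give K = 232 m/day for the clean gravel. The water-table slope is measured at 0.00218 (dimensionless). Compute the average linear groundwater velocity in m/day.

2.30

Hydraulic gradient i = 0.00218.
Darcy flux q = K · i = 232.0 × 0.002180 = 0.5058 m/day.
Seepage velocity v = q / n_e = 0.5058 / 0.22 = 2.299 m/day.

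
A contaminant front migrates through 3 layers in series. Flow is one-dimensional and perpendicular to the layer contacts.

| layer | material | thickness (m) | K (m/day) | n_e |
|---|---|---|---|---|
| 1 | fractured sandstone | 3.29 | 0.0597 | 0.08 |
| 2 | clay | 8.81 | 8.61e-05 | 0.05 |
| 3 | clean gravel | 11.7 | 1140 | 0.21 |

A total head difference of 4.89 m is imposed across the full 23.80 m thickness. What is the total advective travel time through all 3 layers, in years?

181

With flow normal to the layers, continuity requires the same specific discharge q through every layer.
Σ(b_i/K_i) = 3.29/0.0597 + 8.81/8.61e-05 + 11.7/1140 = 1.024e+05 d.
q = Δh / Σ(b_i/K_i) = 4.89 / 1.024e+05 = 4.776e-05 m/day.
In each layer the seepage velocity is v_i = q/n_i, so the layer transit time is t_i = b_i·n_i / q:
  layer 1 (fractured sandstone): t_1 = 3.29 × 0.08 / 4.776e-05 = 5510 d
  layer 2 (clay): t_2 = 8.81 × 0.05 / 4.776e-05 = 9222 d
  layer 3 (clean gravel): t_3 = 11.7 × 0.21 / 4.776e-05 = 51440 d
Total t = Σ t_i = 66173 days = 181.2 years.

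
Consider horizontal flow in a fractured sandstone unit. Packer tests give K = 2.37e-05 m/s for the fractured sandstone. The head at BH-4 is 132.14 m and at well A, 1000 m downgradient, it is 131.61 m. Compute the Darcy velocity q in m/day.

0.00109

Convert K: 2.37e-05 m/s × 86400 = 2.048 m/day.
Hydraulic gradient i = (132.14 − 131.61) / 1000 = 0.53 / 1000 = 0.0005300.
Specific discharge q = K · i = 2.048 × 0.0005300 = 0.001085 m/day.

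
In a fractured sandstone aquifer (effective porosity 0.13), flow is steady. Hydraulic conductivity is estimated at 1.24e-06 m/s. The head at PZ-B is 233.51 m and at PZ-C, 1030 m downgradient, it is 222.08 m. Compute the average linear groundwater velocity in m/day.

0.00915

Convert K: 1.24e-06 m/s × 86400 = 0.1071 m/day.
Hydraulic gradient i = (233.51 − 222.08) / 1030 = 11.43 / 1030 = 0.01110.
Darcy flux q = K · i = 0.1071 × 0.01110 = 0.001189 m/day.
Seepage velocity v = q / n_e = 0.001189 / 0.13 = 0.009145 m/day.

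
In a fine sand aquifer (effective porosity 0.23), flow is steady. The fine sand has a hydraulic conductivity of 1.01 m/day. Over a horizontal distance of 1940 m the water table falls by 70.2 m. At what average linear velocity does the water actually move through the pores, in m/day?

0.159

Hydraulic gradient i = Δh / L = 70.2 / 1940 = 0.03619.
Darcy flux q = K · i = 1.010 × 0.03619 = 0.03655 m/day.
Seepage velocity v = q / n_e = 0.03655 / 0.23 = 0.1589 m/day.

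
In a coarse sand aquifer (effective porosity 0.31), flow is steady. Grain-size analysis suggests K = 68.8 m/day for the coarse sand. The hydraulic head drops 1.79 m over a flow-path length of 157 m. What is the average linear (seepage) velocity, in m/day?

Hydraulic gradient i = Δh / L = 1.79 / 157 = 0.01140.
Darcy flux q = K · i = 68.80 × 0.01140 = 0.7844 m/day.
Seepage velocity v = q / n_e = 0.7844 / 0.31 = 2.530 m/day.

2.53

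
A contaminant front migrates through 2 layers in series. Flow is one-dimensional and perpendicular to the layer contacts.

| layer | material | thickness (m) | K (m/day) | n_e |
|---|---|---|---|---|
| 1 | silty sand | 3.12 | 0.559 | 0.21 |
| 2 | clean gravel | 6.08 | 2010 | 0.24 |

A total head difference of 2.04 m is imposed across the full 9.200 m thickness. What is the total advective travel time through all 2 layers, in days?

5.79

With flow normal to the layers, continuity requires the same specific discharge q through every layer.
Σ(b_i/K_i) = 3.12/0.559 + 6.08/2010 = 5.584 d.
q = Δh / Σ(b_i/K_i) = 2.04 / 5.584 = 0.3653 m/day.
In each layer the seepage velocity is v_i = q/n_i, so the layer transit time is t_i = b_i·n_i / q:
  layer 1 (silty sand): t_1 = 3.12 × 0.21 / 0.3653 = 1.794 d
  layer 2 (clean gravel): t_2 = 6.08 × 0.24 / 0.3653 = 3.995 d
Total t = Σ t_i = 5.788 days.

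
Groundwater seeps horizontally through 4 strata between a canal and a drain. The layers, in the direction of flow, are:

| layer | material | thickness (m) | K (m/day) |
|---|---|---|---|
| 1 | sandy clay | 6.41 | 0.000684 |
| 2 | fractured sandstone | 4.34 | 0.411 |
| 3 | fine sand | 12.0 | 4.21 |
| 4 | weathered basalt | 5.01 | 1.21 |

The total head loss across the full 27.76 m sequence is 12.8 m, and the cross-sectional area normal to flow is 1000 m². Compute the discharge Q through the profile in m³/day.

1.36

Flow is perpendicular to layering, so the layers act in series and the equivalent K is the thickness-weighted harmonic mean.
Total thickness L = 6.41 + 4.34 + 12.0 + 5.01 = 27.76 m.
Σ(b_i/K_i) = 6.41/0.000684 + 4.34/0.411 + 12.0/4.21 + 5.01/1.21 = 9389 d.
K_eq = L / Σ(b_i/K_i) = 27.76 / 9389 = 0.002957 m/day.
Q = K_eq · A · (Δh/L) = 0.002957 × 1000 × (12.8/27.76) = 1.363 m³/day.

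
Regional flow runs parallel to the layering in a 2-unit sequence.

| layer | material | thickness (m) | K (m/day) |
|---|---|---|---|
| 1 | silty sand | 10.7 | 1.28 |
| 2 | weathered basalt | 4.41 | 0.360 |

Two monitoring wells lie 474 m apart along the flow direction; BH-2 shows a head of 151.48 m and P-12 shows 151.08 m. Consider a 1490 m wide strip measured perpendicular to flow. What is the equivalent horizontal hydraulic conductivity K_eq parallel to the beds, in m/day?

Flow is parallel to layering, so each bed carries its own Darcy discharge and the transmissivities add.
Σ(K_i·b_i) = 1.28×10.7 + 0.360×4.41 = 15.28 m²/day.
Total thickness b = 15.11 m, so K_eq = Σ(K_i·b_i)/b = 1.011 m/day.

1.01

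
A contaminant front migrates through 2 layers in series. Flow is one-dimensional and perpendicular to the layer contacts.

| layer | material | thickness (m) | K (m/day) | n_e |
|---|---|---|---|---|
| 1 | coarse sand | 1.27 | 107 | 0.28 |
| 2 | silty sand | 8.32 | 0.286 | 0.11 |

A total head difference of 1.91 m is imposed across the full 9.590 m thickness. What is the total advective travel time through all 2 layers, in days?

19.4

With flow normal to the layers, continuity requires the same specific discharge q through every layer.
Σ(b_i/K_i) = 1.27/107 + 8.32/0.286 = 29.10 d.
q = Δh / Σ(b_i/K_i) = 1.91 / 29.10 = 0.06563 m/day.
In each layer the seepage velocity is v_i = q/n_i, so the layer transit time is t_i = b_i·n_i / q:
  layer 1 (coarse sand): t_1 = 1.27 × 0.28 / 0.06563 = 5.418 d
  layer 2 (silty sand): t_2 = 8.32 × 0.11 / 0.06563 = 13.94 d
Total t = Σ t_i = 19.36 days.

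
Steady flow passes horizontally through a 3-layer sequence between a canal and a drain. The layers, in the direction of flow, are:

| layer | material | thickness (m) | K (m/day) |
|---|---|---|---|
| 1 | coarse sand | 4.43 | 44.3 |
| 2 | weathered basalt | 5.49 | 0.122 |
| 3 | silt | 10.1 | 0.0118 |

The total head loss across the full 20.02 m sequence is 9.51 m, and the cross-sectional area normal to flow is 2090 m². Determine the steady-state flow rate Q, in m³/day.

Flow is perpendicular to layering, so the layers act in series and the equivalent K is the thickness-weighted harmonic mean.
Total thickness L = 4.43 + 5.49 + 10.1 = 20.02 m.
Σ(b_i/K_i) = 4.43/44.3 + 5.49/0.122 + 10.1/0.0118 = 901.0 d.
K_eq = L / Σ(b_i/K_i) = 20.02 / 901.0 = 0.02222 m/day.
Q = K_eq · A · (Δh/L) = 0.02222 × 2090 × (9.51/20.02) = 22.06 m³/day.

22.1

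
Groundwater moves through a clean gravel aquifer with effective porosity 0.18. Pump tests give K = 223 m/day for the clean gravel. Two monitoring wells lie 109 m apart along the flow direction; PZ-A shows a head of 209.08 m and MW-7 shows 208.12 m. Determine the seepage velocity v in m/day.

Hydraulic gradient i = (209.08 − 208.12) / 109 = 0.96 / 109 = 0.008807.
Darcy flux q = K · i = 223.0 × 0.008807 = 1.964 m/day.
Seepage velocity v = q / n_e = 1.964 / 0.18 = 10.91 m/day.

10.9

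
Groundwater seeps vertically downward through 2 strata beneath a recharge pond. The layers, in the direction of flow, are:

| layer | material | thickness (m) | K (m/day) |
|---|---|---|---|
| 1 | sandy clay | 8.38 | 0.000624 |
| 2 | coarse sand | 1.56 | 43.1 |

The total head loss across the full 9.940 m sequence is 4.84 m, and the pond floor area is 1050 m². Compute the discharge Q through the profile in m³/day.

0.378

Flow is perpendicular to layering, so the layers act in series and the equivalent K is the thickness-weighted harmonic mean.
Total thickness L = 8.38 + 1.56 = 9.940 m.
Σ(b_i/K_i) = 8.38/0.000624 + 1.56/43.1 = 13430 d.
K_eq = L / Σ(b_i/K_i) = 9.940 / 13430 = 0.0007402 m/day.
Q = K_eq · A · (Δh/L) = 0.0007402 × 1050 × (4.84/9.940) = 0.3784 m³/day.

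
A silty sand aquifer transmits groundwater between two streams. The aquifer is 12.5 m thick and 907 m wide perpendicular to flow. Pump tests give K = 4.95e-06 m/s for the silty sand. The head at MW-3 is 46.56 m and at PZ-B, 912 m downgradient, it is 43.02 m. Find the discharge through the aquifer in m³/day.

Convert K: 4.95e-06 m/s × 86400 = 0.4277 m/day.
Cross-sectional area A = 907 × 12.5 = 11338 m².
Hydraulic gradient i = (46.56 − 43.02) / 912 = 3.54 / 912 = 0.003882.
Darcy's law: Q = K · A · i = 0.4277 × 11338 × 0.003882 = 18.82 m³/day.

18.8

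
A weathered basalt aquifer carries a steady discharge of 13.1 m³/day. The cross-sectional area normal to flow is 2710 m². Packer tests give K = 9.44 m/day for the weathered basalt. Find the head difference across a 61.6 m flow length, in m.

From Q = K·A·i, i = Q / (K·A) = 13.1 / (9.440 × 2710) = 0.0005121.
Head loss Δh = i · L = 0.0005121 × 61.6 = 0.03154 m.

0.0315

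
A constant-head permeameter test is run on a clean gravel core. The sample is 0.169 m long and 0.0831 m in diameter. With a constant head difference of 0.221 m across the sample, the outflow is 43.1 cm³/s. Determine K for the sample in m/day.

525

Cross-sectional area A = π·(d/2)² = π × (0.0831/2)² = 0.005424 m².
Convert discharge: 43.1 cm³/s = 4.310e-05 m³/s.
Darcy's law rearranged: K = Q·L / (A·Δh) = 4.310e-05 × 0.169 / (0.005424 × 0.221) = 0.006077 m/s = 525.0 m/day.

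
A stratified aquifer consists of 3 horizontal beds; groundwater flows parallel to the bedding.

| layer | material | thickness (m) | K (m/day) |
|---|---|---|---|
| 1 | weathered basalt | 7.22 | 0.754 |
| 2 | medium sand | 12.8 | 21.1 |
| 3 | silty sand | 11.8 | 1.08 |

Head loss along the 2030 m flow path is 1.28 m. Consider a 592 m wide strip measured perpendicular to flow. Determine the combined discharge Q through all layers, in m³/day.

108

Flow is parallel to layering, so each bed carries its own Darcy discharge and the transmissivities add.
Σ(K_i·b_i) = 0.754×7.22 + 21.1×12.8 + 1.08×11.8 = 288.3 m²/day.
Hydraulic gradient i = Δh / L = 1.28 / 2030 = 0.0006305.
Q = Σ(K_i·b_i) · W · i = 288.3 × 592 × 0.0006305 = 107.6 m³/day.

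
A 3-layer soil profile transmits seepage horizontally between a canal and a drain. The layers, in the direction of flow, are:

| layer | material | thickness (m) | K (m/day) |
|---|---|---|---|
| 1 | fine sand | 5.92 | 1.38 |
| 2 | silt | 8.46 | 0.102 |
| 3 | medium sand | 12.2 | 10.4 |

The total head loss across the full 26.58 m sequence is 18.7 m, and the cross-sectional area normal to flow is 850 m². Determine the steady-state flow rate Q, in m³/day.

180

Flow is perpendicular to layering, so the layers act in series and the equivalent K is the thickness-weighted harmonic mean.
Total thickness L = 5.92 + 8.46 + 12.2 = 26.58 m.
Σ(b_i/K_i) = 5.92/1.38 + 8.46/0.102 + 12.2/10.4 = 88.40 d.
K_eq = L / Σ(b_i/K_i) = 26.58 / 88.40 = 0.3007 m/day.
Q = K_eq · A · (Δh/L) = 0.3007 × 850 × (18.7/26.58) = 179.8 m³/day.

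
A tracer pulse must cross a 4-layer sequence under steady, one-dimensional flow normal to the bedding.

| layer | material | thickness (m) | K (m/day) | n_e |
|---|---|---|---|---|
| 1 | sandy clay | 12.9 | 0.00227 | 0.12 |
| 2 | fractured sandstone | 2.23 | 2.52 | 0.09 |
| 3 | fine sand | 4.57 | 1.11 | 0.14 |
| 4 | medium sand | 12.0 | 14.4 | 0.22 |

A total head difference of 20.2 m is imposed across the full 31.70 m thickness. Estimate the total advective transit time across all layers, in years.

With flow normal to the layers, continuity requires the same specific discharge q through every layer.
Σ(b_i/K_i) = 12.9/0.00227 + 2.23/2.52 + 4.57/1.11 + 12.0/14.4 = 5689 d.
q = Δh / Σ(b_i/K_i) = 20.2 / 5689 = 0.003551 m/day.
In each layer the seepage velocity is v_i = q/n_i, so the layer transit time is t_i = b_i·n_i / q:
  layer 1 (sandy clay): t_1 = 12.9 × 0.12 / 0.003551 = 435.9 d
  layer 2 (fractured sandstone): t_2 = 2.23 × 0.09 / 0.003551 = 56.52 d
  layer 3 (fine sand): t_3 = 4.57 × 0.14 / 0.003551 = 180.2 d
  layer 4 (medium sand): t_4 = 12.0 × 0.22 / 0.003551 = 743.5 d
Total t = Σ t_i = 1416 days = 3.877 years.

3.88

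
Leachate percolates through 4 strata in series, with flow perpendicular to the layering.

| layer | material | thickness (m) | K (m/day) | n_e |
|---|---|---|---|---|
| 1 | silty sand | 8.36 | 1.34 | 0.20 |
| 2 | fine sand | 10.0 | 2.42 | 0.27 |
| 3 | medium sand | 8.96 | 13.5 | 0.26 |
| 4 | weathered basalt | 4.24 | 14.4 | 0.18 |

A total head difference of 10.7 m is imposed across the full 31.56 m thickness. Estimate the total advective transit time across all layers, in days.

With flow normal to the layers, continuity requires the same specific discharge q through every layer.
Σ(b_i/K_i) = 8.36/1.34 + 10.0/2.42 + 8.96/13.5 + 4.24/14.4 = 11.33 d.
q = Δh / Σ(b_i/K_i) = 10.7 / 11.33 = 0.9445 m/day.
In each layer the seepage velocity is v_i = q/n_i, so the layer transit time is t_i = b_i·n_i / q:
  layer 1 (silty sand): t_1 = 8.36 × 0.20 / 0.9445 = 1.770 d
  layer 2 (fine sand): t_2 = 10.0 × 0.27 / 0.9445 = 2.859 d
  layer 3 (medium sand): t_3 = 8.96 × 0.26 / 0.9445 = 2.467 d
  layer 4 (weathered basalt): t_4 = 4.24 × 0.18 / 0.9445 = 0.8081 d
Total t = Σ t_i = 7.904 days.

7.90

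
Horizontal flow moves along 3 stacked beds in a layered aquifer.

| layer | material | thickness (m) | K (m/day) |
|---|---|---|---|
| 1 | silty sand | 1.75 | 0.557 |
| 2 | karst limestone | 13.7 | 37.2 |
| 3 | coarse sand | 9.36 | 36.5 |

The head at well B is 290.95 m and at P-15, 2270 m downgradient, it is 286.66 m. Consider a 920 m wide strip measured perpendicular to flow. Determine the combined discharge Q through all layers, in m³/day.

1480

Flow is parallel to layering, so each bed carries its own Darcy discharge and the transmissivities add.
Σ(K_i·b_i) = 0.557×1.75 + 37.2×13.7 + 36.5×9.36 = 852.3 m²/day.
Hydraulic gradient i = (290.95 − 286.66) / 2270 = 4.29 / 2270 = 0.001890.
Q = Σ(K_i·b_i) · W · i = 852.3 × 920 × 0.001890 = 1482 m³/day.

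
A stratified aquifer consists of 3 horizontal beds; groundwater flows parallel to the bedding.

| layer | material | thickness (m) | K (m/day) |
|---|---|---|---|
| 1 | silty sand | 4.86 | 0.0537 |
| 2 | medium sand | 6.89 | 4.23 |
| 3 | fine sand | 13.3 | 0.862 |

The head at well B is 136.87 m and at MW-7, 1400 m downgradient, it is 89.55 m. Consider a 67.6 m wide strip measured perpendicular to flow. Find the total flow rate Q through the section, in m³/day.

93.4

Flow is parallel to layering, so each bed carries its own Darcy discharge and the transmissivities add.
Σ(K_i·b_i) = 0.0537×4.86 + 4.23×6.89 + 0.862×13.3 = 40.87 m²/day.
Hydraulic gradient i = (136.87 − 89.55) / 1400 = 47.32 / 1400 = 0.03380.
Q = Σ(K_i·b_i) · W · i = 40.87 × 67.6 × 0.03380 = 93.38 m³/day.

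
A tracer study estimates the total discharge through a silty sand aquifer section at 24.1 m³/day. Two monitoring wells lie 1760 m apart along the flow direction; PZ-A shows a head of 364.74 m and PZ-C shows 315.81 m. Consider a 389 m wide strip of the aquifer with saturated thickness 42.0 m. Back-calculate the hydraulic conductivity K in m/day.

0.0531

Cross-sectional area A = 389 × 42.0 = 16338 m².
Hydraulic gradient i = (364.74 − 315.81) / 1760 = 48.93 / 1760 = 0.02780.
From Q = K·A·i, K = Q / (A·i) = 24.1 / (16338 × 0.02780) = 0.05306 m/day.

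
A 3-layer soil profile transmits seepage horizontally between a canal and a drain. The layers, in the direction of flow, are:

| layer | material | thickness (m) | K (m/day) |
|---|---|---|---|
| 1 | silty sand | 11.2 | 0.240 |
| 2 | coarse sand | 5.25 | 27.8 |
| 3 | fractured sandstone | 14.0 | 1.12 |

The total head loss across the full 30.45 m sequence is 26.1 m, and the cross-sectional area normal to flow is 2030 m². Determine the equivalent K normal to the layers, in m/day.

0.513

Flow is perpendicular to layering, so the layers act in series and the equivalent K is the thickness-weighted harmonic mean.
Total thickness L = 11.2 + 5.25 + 14.0 = 30.45 m.
Σ(b_i/K_i) = 11.2/0.240 + 5.25/27.8 + 14.0/1.12 = 59.36 d.
K_eq = L / Σ(b_i/K_i) = 30.45 / 59.36 = 0.5130 m/day.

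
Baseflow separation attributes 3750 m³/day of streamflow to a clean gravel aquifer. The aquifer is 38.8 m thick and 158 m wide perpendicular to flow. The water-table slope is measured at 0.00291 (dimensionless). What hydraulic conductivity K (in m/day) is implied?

210

Cross-sectional area A = 158 × 38.8 = 6130 m².
Hydraulic gradient i = 0.00291.
From Q = K·A·i, K = Q / (A·i) = 3750 / (6130 × 0.002910) = 210.2 m/day.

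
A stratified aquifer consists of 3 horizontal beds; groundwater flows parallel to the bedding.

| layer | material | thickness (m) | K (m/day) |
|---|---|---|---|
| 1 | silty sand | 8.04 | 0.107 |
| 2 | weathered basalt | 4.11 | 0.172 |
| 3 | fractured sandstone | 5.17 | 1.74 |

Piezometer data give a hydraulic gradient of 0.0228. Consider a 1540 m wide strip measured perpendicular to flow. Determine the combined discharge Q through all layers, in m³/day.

371

Flow is parallel to layering, so each bed carries its own Darcy discharge and the transmissivities add.
Σ(K_i·b_i) = 0.107×8.04 + 0.172×4.11 + 1.74×5.17 = 10.56 m²/day.
Hydraulic gradient i = 0.0228.
Q = Σ(K_i·b_i) · W · i = 10.56 × 1540 × 0.02280 = 370.9 m³/day.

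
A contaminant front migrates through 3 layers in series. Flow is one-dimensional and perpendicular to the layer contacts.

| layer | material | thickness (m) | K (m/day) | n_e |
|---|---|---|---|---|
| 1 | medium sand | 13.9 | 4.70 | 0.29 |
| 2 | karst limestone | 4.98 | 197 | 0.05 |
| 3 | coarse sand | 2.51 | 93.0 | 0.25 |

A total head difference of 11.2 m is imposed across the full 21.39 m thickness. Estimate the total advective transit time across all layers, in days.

1.32

With flow normal to the layers, continuity requires the same specific discharge q through every layer.
Σ(b_i/K_i) = 13.9/4.70 + 4.98/197 + 2.51/93.0 = 3.010 d.
q = Δh / Σ(b_i/K_i) = 11.2 / 3.010 = 3.721 m/day.
In each layer the seepage velocity is v_i = q/n_i, so the layer transit time is t_i = b_i·n_i / q:
  layer 1 (medium sand): t_1 = 13.9 × 0.29 / 3.721 = 1.083 d
  layer 2 (karst limestone): t_2 = 4.98 × 0.05 / 3.721 = 0.06691 d
  layer 3 (coarse sand): t_3 = 2.51 × 0.25 / 3.721 = 0.1686 d
Total t = Σ t_i = 1.319 days.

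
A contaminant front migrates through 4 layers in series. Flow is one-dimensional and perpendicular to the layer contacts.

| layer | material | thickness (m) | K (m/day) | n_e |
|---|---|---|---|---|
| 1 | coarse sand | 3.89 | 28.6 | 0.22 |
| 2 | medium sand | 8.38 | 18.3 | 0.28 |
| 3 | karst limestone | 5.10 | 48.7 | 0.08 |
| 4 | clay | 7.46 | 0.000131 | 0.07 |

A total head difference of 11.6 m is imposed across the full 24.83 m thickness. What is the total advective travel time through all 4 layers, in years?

With flow normal to the layers, continuity requires the same specific discharge q through every layer.
Σ(b_i/K_i) = 3.89/28.6 + 8.38/18.3 + 5.10/48.7 + 7.46/0.000131 = 56947 d.
q = Δh / Σ(b_i/K_i) = 11.6 / 56947 = 0.0002037 m/day.
In each layer the seepage velocity is v_i = q/n_i, so the layer transit time is t_i = b_i·n_i / q:
  layer 1 (coarse sand): t_1 = 3.89 × 0.22 / 0.0002037 = 4201 d
  layer 2 (medium sand): t_2 = 8.38 × 0.28 / 0.0002037 = 11519 d
  layer 3 (karst limestone): t_3 = 5.10 × 0.08 / 0.0002037 = 2003 d
  layer 4 (clay): t_4 = 7.46 × 0.07 / 0.0002037 = 2564 d
Total t = Σ t_i = 20287 days = 55.54 years.

55.5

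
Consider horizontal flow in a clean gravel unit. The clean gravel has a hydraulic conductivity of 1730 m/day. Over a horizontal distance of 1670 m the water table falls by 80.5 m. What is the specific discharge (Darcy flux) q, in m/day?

Hydraulic gradient i = Δh / L = 80.5 / 1670 = 0.04820.
Specific discharge q = K · i = 1730 × 0.04820 = 83.39 m/day.

83.4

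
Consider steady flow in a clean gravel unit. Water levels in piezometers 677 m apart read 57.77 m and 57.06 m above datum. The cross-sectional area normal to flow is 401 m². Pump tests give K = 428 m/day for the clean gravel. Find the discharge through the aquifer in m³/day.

Hydraulic gradient i = (57.77 − 57.06) / 677 = 0.71 / 677 = 0.001049.
Darcy's law: Q = K · A · i = 428.0 × 401.0 × 0.001049 = 180.0 m³/day.

180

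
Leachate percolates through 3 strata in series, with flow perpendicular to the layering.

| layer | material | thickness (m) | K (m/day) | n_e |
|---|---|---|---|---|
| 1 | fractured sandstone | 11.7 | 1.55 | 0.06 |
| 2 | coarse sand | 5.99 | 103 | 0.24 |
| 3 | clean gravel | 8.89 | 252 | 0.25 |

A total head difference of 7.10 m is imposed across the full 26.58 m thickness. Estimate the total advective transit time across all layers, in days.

4.69

With flow normal to the layers, continuity requires the same specific discharge q through every layer.
Σ(b_i/K_i) = 11.7/1.55 + 5.99/103 + 8.89/252 = 7.642 d.
q = Δh / Σ(b_i/K_i) = 7.10 / 7.642 = 0.9291 m/day.
In each layer the seepage velocity is v_i = q/n_i, so the layer transit time is t_i = b_i·n_i / q:
  layer 1 (fractured sandstone): t_1 = 11.7 × 0.06 / 0.9291 = 0.7556 d
  layer 2 (coarse sand): t_2 = 5.99 × 0.24 / 0.9291 = 1.547 d
  layer 3 (clean gravel): t_3 = 8.89 × 0.25 / 0.9291 = 2.392 d
Total t = Σ t_i = 4.695 days.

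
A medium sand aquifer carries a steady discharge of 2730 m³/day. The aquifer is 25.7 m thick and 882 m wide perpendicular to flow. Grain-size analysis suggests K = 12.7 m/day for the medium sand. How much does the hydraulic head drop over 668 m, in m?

Cross-sectional area A = 882 × 25.7 = 22667 m².
From Q = K·A·i, i = Q / (K·A) = 2730 / (12.70 × 22667) = 0.009483.
Head loss Δh = i · L = 0.009483 × 668 = 6.335 m.

6.33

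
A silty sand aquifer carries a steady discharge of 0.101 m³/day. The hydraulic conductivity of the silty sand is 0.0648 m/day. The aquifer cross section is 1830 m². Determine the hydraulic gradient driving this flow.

0.000852

From Q = K·A·i, i = Q / (K·A) = 0.101 / (0.06480 × 1830) = 0.0008517.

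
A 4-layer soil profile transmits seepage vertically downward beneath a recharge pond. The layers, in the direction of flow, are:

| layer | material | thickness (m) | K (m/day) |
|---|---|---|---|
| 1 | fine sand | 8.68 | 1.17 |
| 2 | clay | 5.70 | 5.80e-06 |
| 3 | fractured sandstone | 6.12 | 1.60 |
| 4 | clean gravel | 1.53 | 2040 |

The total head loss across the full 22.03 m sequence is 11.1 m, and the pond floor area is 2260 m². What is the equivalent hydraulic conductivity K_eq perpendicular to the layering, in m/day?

2.24e-05

Flow is perpendicular to layering, so the layers act in series and the equivalent K is the thickness-weighted harmonic mean.
Total thickness L = 8.68 + 5.70 + 6.12 + 1.53 = 22.03 m.
Σ(b_i/K_i) = 8.68/1.17 + 5.70/5.80e-06 + 6.12/1.60 + 1.53/2040 = 9.828e+05 d.
K_eq = L / Σ(b_i/K_i) = 22.03 / 9.828e+05 = 2.242e-05 m/day.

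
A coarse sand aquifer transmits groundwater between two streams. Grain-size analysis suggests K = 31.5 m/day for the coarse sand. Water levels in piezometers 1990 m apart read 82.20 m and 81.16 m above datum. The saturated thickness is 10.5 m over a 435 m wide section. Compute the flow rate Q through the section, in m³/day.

75.2

Cross-sectional area A = 435 × 10.5 = 4568 m².
Hydraulic gradient i = (82.20 − 81.16) / 1990 = 1.04 / 1990 = 0.0005226.
Darcy's law: Q = K · A · i = 31.50 × 4568 × 0.0005226 = 75.19 m³/day.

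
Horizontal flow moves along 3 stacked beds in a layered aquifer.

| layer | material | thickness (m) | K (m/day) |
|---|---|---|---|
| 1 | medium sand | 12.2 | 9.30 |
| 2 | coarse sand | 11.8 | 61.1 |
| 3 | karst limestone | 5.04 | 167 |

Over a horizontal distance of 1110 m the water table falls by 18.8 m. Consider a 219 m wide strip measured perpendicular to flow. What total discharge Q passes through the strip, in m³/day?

Flow is parallel to layering, so each bed carries its own Darcy discharge and the transmissivities add.
Σ(K_i·b_i) = 9.30×12.2 + 61.1×11.8 + 167×5.04 = 1676 m²/day.
Hydraulic gradient i = Δh / L = 18.8 / 1110 = 0.01694.
Q = Σ(K_i·b_i) · W · i = 1676 × 219 × 0.01694 = 6217 m³/day.

6220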